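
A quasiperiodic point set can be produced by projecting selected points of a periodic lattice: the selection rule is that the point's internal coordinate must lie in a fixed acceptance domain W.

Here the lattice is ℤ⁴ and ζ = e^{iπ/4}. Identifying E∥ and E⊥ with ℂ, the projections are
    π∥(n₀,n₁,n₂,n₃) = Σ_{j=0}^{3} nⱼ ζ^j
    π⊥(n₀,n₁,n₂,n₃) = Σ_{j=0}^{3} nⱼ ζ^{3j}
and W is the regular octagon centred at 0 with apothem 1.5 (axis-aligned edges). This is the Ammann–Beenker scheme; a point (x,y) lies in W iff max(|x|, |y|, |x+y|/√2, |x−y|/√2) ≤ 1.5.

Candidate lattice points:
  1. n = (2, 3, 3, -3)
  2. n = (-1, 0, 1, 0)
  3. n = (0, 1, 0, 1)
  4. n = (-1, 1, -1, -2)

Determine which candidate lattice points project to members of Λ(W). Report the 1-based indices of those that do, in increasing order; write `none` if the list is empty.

2, 3

π⊥(n) = n₀ + n₁ζ³ + n₂ζ⁶ + n₃ζ⁹ where ζ = e^{iπ/4}.
#1 (2, 3, 3, -3): internal (-2.24264, -3.00000); octagon support 3.70711 vs apothem 1.5 → ∉ W
#2 (-1, 0, 1, 0): internal (-1.00000, -1.00000); octagon support 1.41421 vs apothem 1.5 → ∈ W
#3 (0, 1, 0, 1): internal (0.00000, 1.41421); octagon support 1.41421 vs apothem 1.5 → ∈ W
#4 (-1, 1, -1, -2): internal (-3.12132, 0.29289); octagon support 3.12132 vs apothem 1.5 → ∉ W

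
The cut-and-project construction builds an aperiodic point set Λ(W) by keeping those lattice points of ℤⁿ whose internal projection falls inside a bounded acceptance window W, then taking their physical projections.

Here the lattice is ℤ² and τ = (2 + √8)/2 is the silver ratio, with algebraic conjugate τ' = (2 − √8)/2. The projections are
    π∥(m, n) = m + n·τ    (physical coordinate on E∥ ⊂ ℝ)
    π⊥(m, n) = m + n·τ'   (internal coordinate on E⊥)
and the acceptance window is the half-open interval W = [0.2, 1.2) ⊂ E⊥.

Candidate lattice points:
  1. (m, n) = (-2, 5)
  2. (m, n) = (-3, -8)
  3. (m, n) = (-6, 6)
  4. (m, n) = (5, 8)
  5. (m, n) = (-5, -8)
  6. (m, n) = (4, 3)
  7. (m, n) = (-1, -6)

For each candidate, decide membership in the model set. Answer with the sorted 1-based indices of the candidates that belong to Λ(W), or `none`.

2

Compute τ' = (2−√8)/2 = -0.414214, so π⊥(m,n) = m -0.414214·n.
#1 (-2,5): internal coord -2 + (5)·τ' = -4.071068; -4.071068 ∉ [0.2, 1.2) → out
#2 (-3,-8): internal coord -3 + (-8)·τ' = +0.313708; +0.313708 ∈ [0.2, 1.2) → IN Λ
#3 (-6,6): internal coord -6 + (6)·τ' = -8.485281; -8.485281 ∉ [0.2, 1.2) → out
#4 (5,8): internal coord 5 + (8)·τ' = +1.686292; +1.686292 ∉ [0.2, 1.2) → out
#5 (-5,-8): internal coord -5 + (-8)·τ' = -1.686292; -1.686292 ∉ [0.2, 1.2) → out
#6 (4,3): internal coord 4 + (3)·τ' = +2.757359; +2.757359 ∉ [0.2, 1.2) → out
#7 (-1,-6): internal coord -1 + (-6)·τ' = +1.485281; +1.485281 ∉ [0.2, 1.2) → out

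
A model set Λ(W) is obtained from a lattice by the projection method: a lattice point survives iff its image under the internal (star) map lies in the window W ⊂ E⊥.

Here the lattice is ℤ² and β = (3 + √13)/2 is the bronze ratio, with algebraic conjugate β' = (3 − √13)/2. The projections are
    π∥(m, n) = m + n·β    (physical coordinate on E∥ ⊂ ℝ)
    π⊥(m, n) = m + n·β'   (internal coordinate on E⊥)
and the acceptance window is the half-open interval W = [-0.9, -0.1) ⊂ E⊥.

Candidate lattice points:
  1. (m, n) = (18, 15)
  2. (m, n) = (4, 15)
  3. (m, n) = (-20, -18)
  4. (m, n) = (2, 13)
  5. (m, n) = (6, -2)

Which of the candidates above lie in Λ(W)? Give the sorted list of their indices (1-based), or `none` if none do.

2

Compute β' = (3−√13)/2 = -0.302776, so π⊥(m,n) = m -0.302776·n.
[1] lift (18,15): star map gives 13.458365; window check -0.9 ≤ 13.458365 < -0.1 is false → out
[2] lift (4,15): star map gives -0.541635; window check -0.9 ≤ -0.541635 < -0.1 is true → IN Λ
[3] lift (-20,-18): star map gives -14.550039; window check -0.9 ≤ -14.550039 < -0.1 is false → out
[4] lift (2,13): star map gives -1.936083; window check -0.9 ≤ -1.936083 < -0.1 is false → out
[5] lift (6,-2): star map gives 6.605551; window check -0.9 ≤ 6.605551 < -0.1 is false → out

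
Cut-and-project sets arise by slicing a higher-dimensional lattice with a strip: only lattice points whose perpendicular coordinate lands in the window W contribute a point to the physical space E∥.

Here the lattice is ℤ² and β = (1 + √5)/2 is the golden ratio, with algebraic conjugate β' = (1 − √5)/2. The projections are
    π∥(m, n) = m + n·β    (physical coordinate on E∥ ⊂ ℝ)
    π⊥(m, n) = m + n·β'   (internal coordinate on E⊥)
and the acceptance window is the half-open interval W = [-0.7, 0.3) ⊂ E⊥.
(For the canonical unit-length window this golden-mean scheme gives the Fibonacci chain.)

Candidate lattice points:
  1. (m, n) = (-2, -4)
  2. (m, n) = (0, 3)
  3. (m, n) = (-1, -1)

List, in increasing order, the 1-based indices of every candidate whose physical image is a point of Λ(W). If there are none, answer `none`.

β' = (1−√5)/2 ≈ -0.6180.
candidate 1: (m,n)=(-2,-4) → π∥ = -2-4·β ≈ -8.4721, π⊥ = -2-4·β' ≈ 0.4721 ∉ [-0.7, 0.3) ⇒ out
candidate 2: (m,n)=(0,3) → π∥ = 0+3·β ≈ 4.8541, π⊥ = 0+3·β' ≈ -1.8541 ∉ [-0.7, 0.3) ⇒ out
candidate 3: (m,n)=(-1,-1) → π∥ = -1-1·β ≈ -2.6180, π⊥ = -1-1·β' ≈ -0.3820 ∈ [-0.7, 0.3) ⇒ IN Λ

3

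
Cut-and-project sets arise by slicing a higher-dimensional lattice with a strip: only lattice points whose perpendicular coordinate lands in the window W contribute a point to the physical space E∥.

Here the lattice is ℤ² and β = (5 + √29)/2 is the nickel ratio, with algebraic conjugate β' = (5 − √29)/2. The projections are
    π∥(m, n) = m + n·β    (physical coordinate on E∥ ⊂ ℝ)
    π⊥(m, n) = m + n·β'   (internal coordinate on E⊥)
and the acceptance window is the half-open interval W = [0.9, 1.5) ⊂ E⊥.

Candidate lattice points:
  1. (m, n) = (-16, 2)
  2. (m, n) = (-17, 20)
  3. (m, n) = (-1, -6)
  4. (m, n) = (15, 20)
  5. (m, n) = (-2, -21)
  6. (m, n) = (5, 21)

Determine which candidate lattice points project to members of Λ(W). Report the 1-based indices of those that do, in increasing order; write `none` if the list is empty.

Numerically β ≈ 5.192582 and β' = −1/β ≈ -0.192582.
#1 (-16,2): internal coord -16 + (2)·β' = -16.385165; -16.385165 ∉ [0.9, 1.5) → out
#2 (-17,20): internal coord -17 + (20)·β' = -20.851648; -20.851648 ∉ [0.9, 1.5) → out
#3 (-1,-6): internal coord -1 + (-6)·β' = +0.155494; +0.155494 ∉ [0.9, 1.5) → out
#4 (15,20): internal coord 15 + (20)·β' = +11.148352; +11.148352 ∉ [0.9, 1.5) → out
#5 (-2,-21): internal coord -2 + (-21)·β' = +2.044230; +2.044230 ∉ [0.9, 1.5) → out
#6 (5,21): internal coord 5 + (21)·β' = +0.955770; +0.955770 ∈ [0.9, 1.5) → IN Λ

6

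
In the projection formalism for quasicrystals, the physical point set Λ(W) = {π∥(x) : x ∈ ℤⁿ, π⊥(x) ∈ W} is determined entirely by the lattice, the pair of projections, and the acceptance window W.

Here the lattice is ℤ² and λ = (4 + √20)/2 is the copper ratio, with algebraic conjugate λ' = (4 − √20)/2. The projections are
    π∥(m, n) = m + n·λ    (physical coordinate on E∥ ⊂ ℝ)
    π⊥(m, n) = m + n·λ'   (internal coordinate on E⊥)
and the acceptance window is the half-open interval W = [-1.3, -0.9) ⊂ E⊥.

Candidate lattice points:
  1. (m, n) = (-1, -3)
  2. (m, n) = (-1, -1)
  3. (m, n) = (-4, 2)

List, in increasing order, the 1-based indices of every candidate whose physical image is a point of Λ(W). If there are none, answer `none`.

none

Compute λ' = (4−√20)/2 = -0.2361, so π⊥(m,n) = m -0.2361·n.
candidate 1: (m,n)=(-1,-3) → π∥ = -1-3·λ ≈ -13.7082, π⊥ = -1-3·λ' ≈ -0.2918 ∉ [-1.3, -0.9) ⇒ out
candidate 2: (m,n)=(-1,-1) → π∥ = -1-1·λ ≈ -5.2361, π⊥ = -1-1·λ' ≈ -0.7639 ∉ [-1.3, -0.9) ⇒ out
candidate 3: (m,n)=(-4,2) → π∥ = -4+2·λ ≈ 4.4721, π⊥ = -4+2·λ' ≈ -4.4721 ∉ [-1.3, -0.9) ⇒ out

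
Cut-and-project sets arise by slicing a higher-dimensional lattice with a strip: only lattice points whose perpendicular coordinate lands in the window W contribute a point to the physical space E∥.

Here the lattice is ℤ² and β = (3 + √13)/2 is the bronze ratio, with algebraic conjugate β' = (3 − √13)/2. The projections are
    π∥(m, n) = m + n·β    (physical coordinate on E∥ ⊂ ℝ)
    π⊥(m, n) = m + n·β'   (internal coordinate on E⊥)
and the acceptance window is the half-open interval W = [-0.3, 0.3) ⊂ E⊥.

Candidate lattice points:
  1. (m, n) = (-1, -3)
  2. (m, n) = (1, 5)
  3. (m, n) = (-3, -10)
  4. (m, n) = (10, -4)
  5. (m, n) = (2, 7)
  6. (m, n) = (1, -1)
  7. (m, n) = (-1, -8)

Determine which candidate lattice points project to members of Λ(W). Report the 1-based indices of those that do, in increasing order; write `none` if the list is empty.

1, 3, 5

Numerically β ≈ 3.302776 and β' = −1/β ≈ -0.302776.
#1 (-1,-3): internal coord -1 + (-3)·β' = -0.091673; -0.091673 ∈ [-0.3, 0.3) → IN Λ
#2 (1,5): internal coord 1 + (5)·β' = -0.513878; -0.513878 ∉ [-0.3, 0.3) → out
#3 (-3,-10): internal coord -3 + (-10)·β' = +0.027756; +0.027756 ∈ [-0.3, 0.3) → IN Λ
#4 (10,-4): internal coord 10 + (-4)·β' = +11.211103; +11.211103 ∉ [-0.3, 0.3) → out
#5 (2,7): internal coord 2 + (7)·β' = -0.119429; -0.119429 ∈ [-0.3, 0.3) → IN Λ
#6 (1,-1): internal coord 1 + (-1)·β' = +1.302776; +1.302776 ∉ [-0.3, 0.3) → out
#7 (-1,-8): internal coord -1 + (-8)·β' = +1.422205; +1.422205 ∉ [-0.3, 0.3) → out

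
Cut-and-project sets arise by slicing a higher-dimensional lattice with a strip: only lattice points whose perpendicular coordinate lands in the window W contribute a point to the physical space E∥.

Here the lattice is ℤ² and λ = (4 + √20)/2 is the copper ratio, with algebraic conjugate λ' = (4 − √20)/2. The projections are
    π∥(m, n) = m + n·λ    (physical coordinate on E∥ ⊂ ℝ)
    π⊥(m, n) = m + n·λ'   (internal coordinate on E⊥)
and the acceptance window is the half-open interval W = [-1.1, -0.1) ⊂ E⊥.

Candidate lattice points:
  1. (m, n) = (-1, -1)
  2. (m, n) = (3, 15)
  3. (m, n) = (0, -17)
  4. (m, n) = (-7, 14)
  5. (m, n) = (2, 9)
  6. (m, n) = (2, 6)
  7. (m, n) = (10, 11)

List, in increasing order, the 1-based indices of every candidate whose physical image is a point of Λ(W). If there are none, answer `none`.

1, 2, 5

Numerically λ ≈ 4.23607 and λ' = −1/λ ≈ -0.23607.
[1] lift (-1,-1): star map gives -0.76393; window check -1.1 ≤ -0.76393 < -0.1 is true → IN Λ
[2] lift (3,15): star map gives -0.54102; window check -1.1 ≤ -0.54102 < -0.1 is true → IN Λ
[3] lift (0,-17): star map gives 4.01316; window check -1.1 ≤ 4.01316 < -0.1 is false → out
[4] lift (-7,14): star map gives -10.30495; window check -1.1 ≤ -10.30495 < -0.1 is false → out
[5] lift (2,9): star map gives -0.12461; window check -1.1 ≤ -0.12461 < -0.1 is true → IN Λ
[6] lift (2,6): star map gives 0.58359; window check -1.1 ≤ 0.58359 < -0.1 is false → out
[7] lift (10,11): star map gives 7.40325; window check -1.1 ≤ 7.40325 < -0.1 is false → out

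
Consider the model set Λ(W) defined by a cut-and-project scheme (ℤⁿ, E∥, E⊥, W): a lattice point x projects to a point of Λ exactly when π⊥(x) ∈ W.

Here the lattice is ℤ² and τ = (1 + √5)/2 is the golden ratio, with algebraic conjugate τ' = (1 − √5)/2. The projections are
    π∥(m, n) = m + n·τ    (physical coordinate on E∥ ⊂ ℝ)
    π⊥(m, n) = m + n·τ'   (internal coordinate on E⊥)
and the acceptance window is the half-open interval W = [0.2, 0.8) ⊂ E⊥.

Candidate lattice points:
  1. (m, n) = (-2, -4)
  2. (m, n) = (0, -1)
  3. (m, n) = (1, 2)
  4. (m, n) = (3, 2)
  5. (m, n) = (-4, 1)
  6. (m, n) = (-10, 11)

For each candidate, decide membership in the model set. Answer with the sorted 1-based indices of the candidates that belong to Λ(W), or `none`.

1, 2

Numerically τ ≈ 1.618034 and τ' = −1/τ ≈ -0.618034.
#1 (-2,-4): internal coord -2 + (-4)·τ' = +0.472136; +0.472136 ∈ [0.2, 0.8) → IN Λ
#2 (0,-1): internal coord 0 + (-1)·τ' = +0.618034; +0.618034 ∈ [0.2, 0.8) → IN Λ
#3 (1,2): internal coord 1 + (2)·τ' = -0.236068; -0.236068 ∉ [0.2, 0.8) → out
#4 (3,2): internal coord 3 + (2)·τ' = +1.763932; +1.763932 ∉ [0.2, 0.8) → out
#5 (-4,1): internal coord -4 + (1)·τ' = -4.618034; -4.618034 ∉ [0.2, 0.8) → out
#6 (-10,11): internal coord -10 + (11)·τ' = -16.798374; -16.798374 ∉ [0.2, 0.8) → out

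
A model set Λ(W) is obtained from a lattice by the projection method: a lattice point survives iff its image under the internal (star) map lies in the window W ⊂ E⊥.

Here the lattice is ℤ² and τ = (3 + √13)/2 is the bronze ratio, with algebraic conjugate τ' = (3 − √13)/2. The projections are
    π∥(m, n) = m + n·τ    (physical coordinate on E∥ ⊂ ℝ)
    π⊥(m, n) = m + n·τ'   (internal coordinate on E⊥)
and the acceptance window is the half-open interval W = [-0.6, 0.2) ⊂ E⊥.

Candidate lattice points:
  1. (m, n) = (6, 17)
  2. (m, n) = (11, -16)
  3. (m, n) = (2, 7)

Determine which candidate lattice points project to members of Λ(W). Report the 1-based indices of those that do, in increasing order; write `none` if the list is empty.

Compute τ' = (3−√13)/2 = -0.302776, so π⊥(m,n) = m -0.302776·n.
[1] lift (6,17): star map gives 0.852814; window check -0.6 ≤ 0.852814 < 0.2 is false → out
[2] lift (11,-16): star map gives 15.844410; window check -0.6 ≤ 15.844410 < 0.2 is false → out
[3] lift (2,7): star map gives -0.119429; window check -0.6 ≤ -0.119429 < 0.2 is true → IN Λ

3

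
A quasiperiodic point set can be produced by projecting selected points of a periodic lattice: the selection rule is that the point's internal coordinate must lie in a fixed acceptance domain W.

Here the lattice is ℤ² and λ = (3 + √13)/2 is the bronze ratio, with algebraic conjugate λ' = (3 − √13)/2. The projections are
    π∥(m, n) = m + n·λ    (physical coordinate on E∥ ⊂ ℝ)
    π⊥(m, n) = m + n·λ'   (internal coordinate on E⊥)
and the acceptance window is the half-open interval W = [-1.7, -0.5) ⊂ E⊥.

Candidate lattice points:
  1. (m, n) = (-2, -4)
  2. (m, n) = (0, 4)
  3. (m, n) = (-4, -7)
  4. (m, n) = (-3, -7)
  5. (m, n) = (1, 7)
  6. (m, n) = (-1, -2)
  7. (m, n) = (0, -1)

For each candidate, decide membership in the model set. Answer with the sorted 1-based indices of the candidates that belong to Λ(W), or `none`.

1, 2, 4, 5

λ' = (3−√13)/2 ≈ -0.302776.
[1] lift (-2,-4): star map gives -0.788897; window check -1.7 ≤ -0.788897 < -0.5 is true → IN Λ
[2] lift (0,4): star map gives -1.211103; window check -1.7 ≤ -1.211103 < -0.5 is true → IN Λ
[3] lift (-4,-7): star map gives -1.880571; window check -1.7 ≤ -1.880571 < -0.5 is false → out
[4] lift (-3,-7): star map gives -0.880571; window check -1.7 ≤ -0.880571 < -0.5 is true → IN Λ
[5] lift (1,7): star map gives -1.119429; window check -1.7 ≤ -1.119429 < -0.5 is true → IN Λ
[6] lift (-1,-2): star map gives -0.394449; window check -1.7 ≤ -0.394449 < -0.5 is false → out
[7] lift (0,-1): star map gives 0.302776; window check -1.7 ≤ 0.302776 < -0.5 is false → out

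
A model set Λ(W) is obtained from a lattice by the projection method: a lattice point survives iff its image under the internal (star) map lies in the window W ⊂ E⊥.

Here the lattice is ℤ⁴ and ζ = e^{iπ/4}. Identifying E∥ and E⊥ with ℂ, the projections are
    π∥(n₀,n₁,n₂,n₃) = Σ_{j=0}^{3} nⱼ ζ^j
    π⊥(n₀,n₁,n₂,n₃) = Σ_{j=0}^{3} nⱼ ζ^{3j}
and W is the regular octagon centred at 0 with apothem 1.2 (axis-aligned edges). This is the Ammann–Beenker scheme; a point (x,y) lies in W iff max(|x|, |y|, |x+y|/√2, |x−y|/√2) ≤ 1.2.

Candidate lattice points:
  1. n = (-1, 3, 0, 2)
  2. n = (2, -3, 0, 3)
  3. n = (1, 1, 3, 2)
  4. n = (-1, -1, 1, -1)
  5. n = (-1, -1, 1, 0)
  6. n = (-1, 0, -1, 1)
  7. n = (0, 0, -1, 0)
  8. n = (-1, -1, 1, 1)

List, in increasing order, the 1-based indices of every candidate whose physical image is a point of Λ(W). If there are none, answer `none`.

7, 8

Internal map: ζ^{3j} for j=0..3 gives (1,0), (−√2/2,√2/2), (0,−1), (√2/2,√2/2).
#1 (-1, 3, 0, 2): internal (-1.707107, 3.535534); octagon support 3.707107 vs apothem 1.2 → ∉ W
#2 (2, -3, 0, 3): internal (6.242641, 0.000000); octagon support 6.242641 vs apothem 1.2 → ∉ W
#3 (1, 1, 3, 2): internal (1.707107, -0.878680); octagon support 1.828427 vs apothem 1.2 → ∉ W
#4 (-1, -1, 1, -1): internal (-1.000000, -2.414214); octagon support 2.414214 vs apothem 1.2 → ∉ W
#5 (-1, -1, 1, 0): internal (-0.292893, -1.707107); octagon support 1.707107 vs apothem 1.2 → ∉ W
#6 (-1, 0, -1, 1): internal (-0.292893, 1.707107); octagon support 1.707107 vs apothem 1.2 → ∉ W
#7 (0, 0, -1, 0): internal (0.000000, 1.000000); octagon support 1.000000 vs apothem 1.2 → ∈ W
#8 (-1, -1, 1, 1): internal (0.414214, -1.000000); octagon support 1.000000 vs apothem 1.2 → ∈ W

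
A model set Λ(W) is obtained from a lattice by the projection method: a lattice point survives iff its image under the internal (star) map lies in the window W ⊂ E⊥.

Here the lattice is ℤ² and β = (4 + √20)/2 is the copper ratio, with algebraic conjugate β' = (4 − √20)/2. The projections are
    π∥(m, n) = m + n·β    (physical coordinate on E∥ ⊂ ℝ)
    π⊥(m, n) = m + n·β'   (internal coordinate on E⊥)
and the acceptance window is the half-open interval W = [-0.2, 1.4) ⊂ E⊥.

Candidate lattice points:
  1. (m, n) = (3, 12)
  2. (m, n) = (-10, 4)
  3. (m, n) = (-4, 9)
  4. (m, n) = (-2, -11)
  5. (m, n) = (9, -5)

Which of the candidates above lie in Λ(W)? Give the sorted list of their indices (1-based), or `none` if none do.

1, 4

β' = (4−√20)/2 ≈ -0.236068.
candidate 1: (m,n)=(3,12) → π∥ = 3+12·β ≈ 53.832816, π⊥ = 3+12·β' ≈ 0.167184 ∈ [-0.2, 1.4) ⇒ IN Λ
candidate 2: (m,n)=(-10,4) → π∥ = -10+4·β ≈ 6.944272, π⊥ = -10+4·β' ≈ -10.944272 ∉ [-0.2, 1.4) ⇒ out
candidate 3: (m,n)=(-4,9) → π∥ = -4+9·β ≈ 34.124612, π⊥ = -4+9·β' ≈ -6.124612 ∉ [-0.2, 1.4) ⇒ out
candidate 4: (m,n)=(-2,-11) → π∥ = -2-11·β ≈ -48.596748, π⊥ = -2-11·β' ≈ 0.596748 ∈ [-0.2, 1.4) ⇒ IN Λ
candidate 5: (m,n)=(9,-5) → π∥ = 9-5·β ≈ -12.180340, π⊥ = 9-5·β' ≈ 10.180340 ∉ [-0.2, 1.4) ⇒ out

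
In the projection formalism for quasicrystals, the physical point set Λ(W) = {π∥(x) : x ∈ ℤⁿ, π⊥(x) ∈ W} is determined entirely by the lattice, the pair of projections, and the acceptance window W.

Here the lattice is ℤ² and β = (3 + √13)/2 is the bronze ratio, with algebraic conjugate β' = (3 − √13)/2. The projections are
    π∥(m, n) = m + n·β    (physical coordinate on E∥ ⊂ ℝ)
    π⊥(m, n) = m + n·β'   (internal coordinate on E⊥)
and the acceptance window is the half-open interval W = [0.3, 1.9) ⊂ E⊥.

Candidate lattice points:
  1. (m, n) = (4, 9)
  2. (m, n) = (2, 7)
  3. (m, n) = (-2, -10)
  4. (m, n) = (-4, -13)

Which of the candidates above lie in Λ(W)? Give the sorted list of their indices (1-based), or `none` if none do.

1, 3

Numerically β ≈ 3.30278 and β' = −1/β ≈ -0.30278.
#1 (4,9): internal coord 4 + (9)·β' = +1.27502; +1.27502 ∈ [0.3, 1.9) → IN Λ
#2 (2,7): internal coord 2 + (7)·β' = -0.11943; -0.11943 ∉ [0.3, 1.9) → out
#3 (-2,-10): internal coord -2 + (-10)·β' = +1.02776; +1.02776 ∈ [0.3, 1.9) → IN Λ
#4 (-4,-13): internal coord -4 + (-13)·β' = -0.06392; -0.06392 ∉ [0.3, 1.9) → out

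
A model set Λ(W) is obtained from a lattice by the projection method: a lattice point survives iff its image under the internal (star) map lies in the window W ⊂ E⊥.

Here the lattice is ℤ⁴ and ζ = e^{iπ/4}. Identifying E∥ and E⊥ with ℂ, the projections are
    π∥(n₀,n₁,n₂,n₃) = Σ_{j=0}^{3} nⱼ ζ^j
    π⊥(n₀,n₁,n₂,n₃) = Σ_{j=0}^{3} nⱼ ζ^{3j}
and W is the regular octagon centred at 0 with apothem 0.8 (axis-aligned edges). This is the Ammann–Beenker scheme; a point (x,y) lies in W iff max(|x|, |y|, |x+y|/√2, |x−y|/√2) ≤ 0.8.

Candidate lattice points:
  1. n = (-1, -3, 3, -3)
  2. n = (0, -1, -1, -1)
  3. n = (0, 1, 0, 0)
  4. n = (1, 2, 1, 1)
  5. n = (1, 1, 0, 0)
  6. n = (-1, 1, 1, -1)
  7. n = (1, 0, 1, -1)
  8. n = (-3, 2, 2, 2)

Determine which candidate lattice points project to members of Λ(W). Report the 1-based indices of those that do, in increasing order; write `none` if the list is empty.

2, 5

π⊥(n) = n₀ + n₁ζ³ + n₂ζ⁶ + n₃ζ⁹ where ζ = e^{iπ/4}.
candidate 1: n = (-1, -3, 3, -3) → π⊥ ≈ (-1.0000, -7.2426); max(|x|,|y|,|x±y|/√2) = 7.2426 > 0.8 ⇒ ∉ W
candidate 2: n = (0, -1, -1, -1) → π⊥ ≈ (+0.0000, -0.4142); max(|x|,|y|,|x±y|/√2) = 0.4142 ≤ 0.8 ⇒ ∈ W
candidate 3: n = (0, 1, 0, 0) → π⊥ ≈ (-0.7071, +0.7071); max(|x|,|y|,|x±y|/√2) = 1.0000 > 0.8 ⇒ ∉ W
candidate 4: n = (1, 2, 1, 1) → π⊥ ≈ (+0.2929, +1.1213); max(|x|,|y|,|x±y|/√2) = 1.1213 > 0.8 ⇒ ∉ W
candidate 5: n = (1, 1, 0, 0) → π⊥ ≈ (+0.2929, +0.7071); max(|x|,|y|,|x±y|/√2) = 0.7071 ≤ 0.8 ⇒ ∈ W
candidate 6: n = (-1, 1, 1, -1) → π⊥ ≈ (-2.4142, -1.0000); max(|x|,|y|,|x±y|/√2) = 2.4142 > 0.8 ⇒ ∉ W
candidate 7: n = (1, 0, 1, -1) → π⊥ ≈ (+0.2929, -1.7071); max(|x|,|y|,|x±y|/√2) = 1.7071 > 0.8 ⇒ ∉ W
candidate 8: n = (-3, 2, 2, 2) → π⊥ ≈ (-3.0000, +0.8284); max(|x|,|y|,|x±y|/√2) = 3.0000 > 0.8 ⇒ ∉ W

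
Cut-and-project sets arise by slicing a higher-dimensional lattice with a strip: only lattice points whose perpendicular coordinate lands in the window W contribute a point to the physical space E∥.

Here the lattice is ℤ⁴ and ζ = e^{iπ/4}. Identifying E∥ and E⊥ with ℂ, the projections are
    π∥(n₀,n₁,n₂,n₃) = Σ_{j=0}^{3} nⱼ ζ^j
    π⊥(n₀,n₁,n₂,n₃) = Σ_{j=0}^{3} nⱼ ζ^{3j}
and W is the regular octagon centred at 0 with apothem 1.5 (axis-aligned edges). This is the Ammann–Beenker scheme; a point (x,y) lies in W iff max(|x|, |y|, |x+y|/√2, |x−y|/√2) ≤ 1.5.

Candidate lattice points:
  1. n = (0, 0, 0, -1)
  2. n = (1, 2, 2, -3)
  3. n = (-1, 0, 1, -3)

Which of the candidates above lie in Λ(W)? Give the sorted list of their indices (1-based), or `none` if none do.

With ζ = e^{iπ/4} the internal vectors are ζ^0,ζ^3,ζ^6,ζ^9.
#1 (0, 0, 0, -1): internal (-0.70711, -0.70711); octagon support 1.00000 vs apothem 1.5 → ∈ W
#2 (1, 2, 2, -3): internal (-2.53553, -2.70711); octagon support 3.70711 vs apothem 1.5 → ∉ W
#3 (-1, 0, 1, -3): internal (-3.12132, -3.12132); octagon support 4.41421 vs apothem 1.5 → ∉ W

1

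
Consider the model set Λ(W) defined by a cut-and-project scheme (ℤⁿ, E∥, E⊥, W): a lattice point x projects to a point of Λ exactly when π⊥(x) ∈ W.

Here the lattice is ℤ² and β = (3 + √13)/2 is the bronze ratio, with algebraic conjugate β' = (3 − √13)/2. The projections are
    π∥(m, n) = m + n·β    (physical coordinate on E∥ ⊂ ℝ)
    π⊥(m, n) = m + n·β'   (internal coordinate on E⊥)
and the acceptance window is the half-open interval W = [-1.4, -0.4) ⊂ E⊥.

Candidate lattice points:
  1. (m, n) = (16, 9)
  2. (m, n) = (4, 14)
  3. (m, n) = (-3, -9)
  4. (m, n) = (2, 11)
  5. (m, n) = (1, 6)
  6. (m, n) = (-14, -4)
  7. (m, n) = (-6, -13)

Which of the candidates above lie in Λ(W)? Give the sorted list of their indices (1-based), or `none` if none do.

4, 5

Compute β' = (3−√13)/2 = -0.3028, so π⊥(m,n) = m -0.3028·n.
#1 (16,9): internal coord 16 + (9)·β' = +13.2750; +13.2750 ∉ [-1.4, -0.4) → out
#2 (4,14): internal coord 4 + (14)·β' = -0.2389; -0.2389 ∉ [-1.4, -0.4) → out
#3 (-3,-9): internal coord -3 + (-9)·β' = -0.2750; -0.2750 ∉ [-1.4, -0.4) → out
#4 (2,11): internal coord 2 + (11)·β' = -1.3305; -1.3305 ∈ [-1.4, -0.4) → IN Λ
#5 (1,6): internal coord 1 + (6)·β' = -0.8167; -0.8167 ∈ [-1.4, -0.4) → IN Λ
#6 (-14,-4): internal coord -14 + (-4)·β' = -12.7889; -12.7889 ∉ [-1.4, -0.4) → out
#7 (-6,-13): internal coord -6 + (-13)·β' = -2.0639; -2.0639 ∉ [-1.4, -0.4) → out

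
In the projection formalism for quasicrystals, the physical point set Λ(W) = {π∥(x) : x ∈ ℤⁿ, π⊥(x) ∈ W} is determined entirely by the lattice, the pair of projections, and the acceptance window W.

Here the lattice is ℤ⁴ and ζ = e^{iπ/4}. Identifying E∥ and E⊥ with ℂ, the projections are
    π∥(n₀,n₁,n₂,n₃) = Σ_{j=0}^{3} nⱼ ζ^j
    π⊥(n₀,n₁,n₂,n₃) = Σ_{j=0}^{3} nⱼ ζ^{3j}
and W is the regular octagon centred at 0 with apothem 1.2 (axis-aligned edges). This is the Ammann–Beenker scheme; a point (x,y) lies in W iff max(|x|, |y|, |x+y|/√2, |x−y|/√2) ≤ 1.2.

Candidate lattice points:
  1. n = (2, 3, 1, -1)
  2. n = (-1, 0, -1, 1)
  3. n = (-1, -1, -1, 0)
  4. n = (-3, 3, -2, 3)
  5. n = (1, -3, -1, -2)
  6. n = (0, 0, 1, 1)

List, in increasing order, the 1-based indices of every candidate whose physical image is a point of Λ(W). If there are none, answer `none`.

With ζ = e^{iπ/4} the internal vectors are ζ^0,ζ^3,ζ^6,ζ^9.
candidate 1: n = (2, 3, 1, -1) → π⊥ ≈ (-0.828427, +0.414214); max(|x|,|y|,|x±y|/√2) = 0.878680 ≤ 1.2 ⇒ ∈ W
candidate 2: n = (-1, 0, -1, 1) → π⊥ ≈ (-0.292893, +1.707107); max(|x|,|y|,|x±y|/√2) = 1.707107 > 1.2 ⇒ ∉ W
candidate 3: n = (-1, -1, -1, 0) → π⊥ ≈ (-0.292893, +0.292893); max(|x|,|y|,|x±y|/√2) = 0.414214 ≤ 1.2 ⇒ ∈ W
candidate 4: n = (-3, 3, -2, 3) → π⊥ ≈ (-3.000000, +6.242641); max(|x|,|y|,|x±y|/√2) = 6.535534 > 1.2 ⇒ ∉ W
candidate 5: n = (1, -3, -1, -2) → π⊥ ≈ (+1.707107, -2.535534); max(|x|,|y|,|x±y|/√2) = 3.000000 > 1.2 ⇒ ∉ W
candidate 6: n = (0, 0, 1, 1) → π⊥ ≈ (+0.707107, -0.292893); max(|x|,|y|,|x±y|/√2) = 0.707107 ≤ 1.2 ⇒ ∈ W

1, 3, 6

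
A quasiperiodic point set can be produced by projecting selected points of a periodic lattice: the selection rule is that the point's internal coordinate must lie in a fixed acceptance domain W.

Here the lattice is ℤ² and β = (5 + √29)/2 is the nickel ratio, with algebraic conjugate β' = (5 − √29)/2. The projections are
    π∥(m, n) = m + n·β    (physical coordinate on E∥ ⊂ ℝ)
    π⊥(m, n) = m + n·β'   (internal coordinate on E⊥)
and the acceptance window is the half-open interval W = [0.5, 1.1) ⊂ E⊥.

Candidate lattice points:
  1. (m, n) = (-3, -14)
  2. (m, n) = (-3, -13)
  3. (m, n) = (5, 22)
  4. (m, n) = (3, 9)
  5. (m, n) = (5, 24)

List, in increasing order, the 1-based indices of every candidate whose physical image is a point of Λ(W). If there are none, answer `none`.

Compute β' = (5−√29)/2 = -0.1926, so π⊥(m,n) = m -0.1926·n.
#1 (-3,-14): internal coord -3 + (-14)·β' = -0.3038; -0.3038 ∉ [0.5, 1.1) → out
#2 (-3,-13): internal coord -3 + (-13)·β' = -0.4964; -0.4964 ∉ [0.5, 1.1) → out
#3 (5,22): internal coord 5 + (22)·β' = +0.7632; +0.7632 ∈ [0.5, 1.1) → IN Λ
#4 (3,9): internal coord 3 + (9)·β' = +1.2668; +1.2668 ∉ [0.5, 1.1) → out
#5 (5,24): internal coord 5 + (24)·β' = +0.3780; +0.3780 ∉ [0.5, 1.1) → out

3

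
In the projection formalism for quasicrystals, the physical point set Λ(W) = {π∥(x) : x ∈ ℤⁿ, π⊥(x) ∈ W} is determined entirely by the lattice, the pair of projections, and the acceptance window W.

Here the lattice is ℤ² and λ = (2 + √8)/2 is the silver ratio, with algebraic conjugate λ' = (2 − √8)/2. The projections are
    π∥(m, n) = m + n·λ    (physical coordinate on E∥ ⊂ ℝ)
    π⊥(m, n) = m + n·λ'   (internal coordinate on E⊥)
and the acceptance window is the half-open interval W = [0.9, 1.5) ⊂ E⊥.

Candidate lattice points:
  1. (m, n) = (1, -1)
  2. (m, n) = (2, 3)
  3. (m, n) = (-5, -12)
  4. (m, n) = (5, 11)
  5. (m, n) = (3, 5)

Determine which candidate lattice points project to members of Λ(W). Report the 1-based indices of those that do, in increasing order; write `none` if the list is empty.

1, 5

Compute λ' = (2−√8)/2 = -0.41421, so π⊥(m,n) = m -0.41421·n.
[1] lift (1,-1): star map gives 1.41421; window check 0.9 ≤ 1.41421 < 1.5 is true → IN Λ
[2] lift (2,3): star map gives 0.75736; window check 0.9 ≤ 0.75736 < 1.5 is false → out
[3] lift (-5,-12): star map gives -0.02944; window check 0.9 ≤ -0.02944 < 1.5 is false → out
[4] lift (5,11): star map gives 0.44365; window check 0.9 ≤ 0.44365 < 1.5 is false → out
[5] lift (3,5): star map gives 0.92893; window check 0.9 ≤ 0.92893 < 1.5 is true → IN Λ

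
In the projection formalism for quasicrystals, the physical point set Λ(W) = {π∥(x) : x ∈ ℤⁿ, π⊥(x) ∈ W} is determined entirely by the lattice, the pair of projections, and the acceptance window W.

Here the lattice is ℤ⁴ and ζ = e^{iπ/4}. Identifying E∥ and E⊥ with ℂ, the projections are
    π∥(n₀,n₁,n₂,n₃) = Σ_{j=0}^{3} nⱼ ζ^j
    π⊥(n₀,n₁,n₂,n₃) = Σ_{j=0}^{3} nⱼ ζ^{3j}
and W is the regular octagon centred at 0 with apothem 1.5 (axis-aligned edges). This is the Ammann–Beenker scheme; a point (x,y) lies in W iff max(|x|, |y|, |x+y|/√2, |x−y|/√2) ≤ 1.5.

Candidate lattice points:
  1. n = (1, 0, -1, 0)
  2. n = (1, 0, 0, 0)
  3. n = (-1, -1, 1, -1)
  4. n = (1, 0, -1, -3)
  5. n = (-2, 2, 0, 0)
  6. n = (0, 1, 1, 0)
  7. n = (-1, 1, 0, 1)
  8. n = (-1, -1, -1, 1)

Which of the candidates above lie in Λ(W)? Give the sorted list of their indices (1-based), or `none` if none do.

π⊥(n) = n₀ + n₁ζ³ + n₂ζ⁶ + n₃ζ⁹ where ζ = e^{iπ/4}.
#1 (1, 0, -1, 0): internal (1.000000, 1.000000); octagon support 1.414214 vs apothem 1.5 → ∈ W
#2 (1, 0, 0, 0): internal (1.000000, 0.000000); octagon support 1.000000 vs apothem 1.5 → ∈ W
#3 (-1, -1, 1, -1): internal (-1.000000, -2.414214); octagon support 2.414214 vs apothem 1.5 → ∉ W
#4 (1, 0, -1, -3): internal (-1.121320, -1.121320); octagon support 1.585786 vs apothem 1.5 → ∉ W
#5 (-2, 2, 0, 0): internal (-3.414214, 1.414214); octagon support 3.414214 vs apothem 1.5 → ∉ W
#6 (0, 1, 1, 0): internal (-0.707107, -0.292893); octagon support 0.707107 vs apothem 1.5 → ∈ W
#7 (-1, 1, 0, 1): internal (-1.000000, 1.414214); octagon support 1.707107 vs apothem 1.5 → ∉ W
#8 (-1, -1, -1, 1): internal (0.414214, 1.000000); octagon support 1.000000 vs apothem 1.5 → ∈ W

1, 2, 6, 8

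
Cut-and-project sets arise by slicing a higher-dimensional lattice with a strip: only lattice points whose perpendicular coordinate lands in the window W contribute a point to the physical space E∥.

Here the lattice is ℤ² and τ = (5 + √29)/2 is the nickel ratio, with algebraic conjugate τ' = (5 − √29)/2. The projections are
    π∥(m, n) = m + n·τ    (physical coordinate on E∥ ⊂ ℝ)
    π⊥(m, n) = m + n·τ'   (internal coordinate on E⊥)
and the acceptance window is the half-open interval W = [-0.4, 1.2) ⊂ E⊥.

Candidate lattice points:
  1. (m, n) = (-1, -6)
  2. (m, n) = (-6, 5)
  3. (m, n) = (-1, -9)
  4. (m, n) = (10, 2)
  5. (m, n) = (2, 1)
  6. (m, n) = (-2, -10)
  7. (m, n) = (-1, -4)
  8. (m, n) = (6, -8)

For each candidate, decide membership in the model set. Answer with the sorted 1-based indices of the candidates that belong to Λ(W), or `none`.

1, 3, 6, 7

τ' = (5−√29)/2 ≈ -0.1926.
[1] lift (-1,-6): star map gives 0.1555; window check -0.4 ≤ 0.1555 < 1.2 is true → IN Λ
[2] lift (-6,5): star map gives -6.9629; window check -0.4 ≤ -6.9629 < 1.2 is false → out
[3] lift (-1,-9): star map gives 0.7332; window check -0.4 ≤ 0.7332 < 1.2 is true → IN Λ
[4] lift (10,2): star map gives 9.6148; window check -0.4 ≤ 9.6148 < 1.2 is false → out
[5] lift (2,1): star map gives 1.8074; window check -0.4 ≤ 1.8074 < 1.2 is false → out
[6] lift (-2,-10): star map gives -0.0742; window check -0.4 ≤ -0.0742 < 1.2 is true → IN Λ
[7] lift (-1,-4): star map gives -0.2297; window check -0.4 ≤ -0.2297 < 1.2 is true → IN Λ
[8] lift (6,-8): star map gives 7.5407; window check -0.4 ≤ 7.5407 < 1.2 is false → out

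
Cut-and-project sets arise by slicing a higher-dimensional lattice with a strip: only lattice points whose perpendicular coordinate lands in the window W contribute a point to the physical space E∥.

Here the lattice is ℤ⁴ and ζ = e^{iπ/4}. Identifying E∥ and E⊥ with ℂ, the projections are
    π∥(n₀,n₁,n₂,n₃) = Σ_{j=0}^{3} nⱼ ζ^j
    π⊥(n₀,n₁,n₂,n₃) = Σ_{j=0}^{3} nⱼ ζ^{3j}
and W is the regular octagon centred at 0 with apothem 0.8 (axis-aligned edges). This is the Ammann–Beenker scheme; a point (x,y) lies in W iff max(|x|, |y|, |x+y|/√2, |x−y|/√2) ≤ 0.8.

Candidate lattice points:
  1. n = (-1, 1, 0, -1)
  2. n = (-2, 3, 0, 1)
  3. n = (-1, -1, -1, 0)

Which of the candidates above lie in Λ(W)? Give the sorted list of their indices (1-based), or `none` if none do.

3

Internal map: ζ^{3j} for j=0..3 gives (1,0), (−√2/2,√2/2), (0,−1), (√2/2,√2/2).
candidate 1: n = (-1, 1, 0, -1) → π⊥ ≈ (-2.41421, +0.00000); max(|x|,|y|,|x±y|/√2) = 2.41421 > 0.8 ⇒ ∉ W
candidate 2: n = (-2, 3, 0, 1) → π⊥ ≈ (-3.41421, +2.82843); max(|x|,|y|,|x±y|/√2) = 4.41421 > 0.8 ⇒ ∉ W
candidate 3: n = (-1, -1, -1, 0) → π⊥ ≈ (-0.29289, +0.29289); max(|x|,|y|,|x±y|/√2) = 0.41421 ≤ 0.8 ⇒ ∈ W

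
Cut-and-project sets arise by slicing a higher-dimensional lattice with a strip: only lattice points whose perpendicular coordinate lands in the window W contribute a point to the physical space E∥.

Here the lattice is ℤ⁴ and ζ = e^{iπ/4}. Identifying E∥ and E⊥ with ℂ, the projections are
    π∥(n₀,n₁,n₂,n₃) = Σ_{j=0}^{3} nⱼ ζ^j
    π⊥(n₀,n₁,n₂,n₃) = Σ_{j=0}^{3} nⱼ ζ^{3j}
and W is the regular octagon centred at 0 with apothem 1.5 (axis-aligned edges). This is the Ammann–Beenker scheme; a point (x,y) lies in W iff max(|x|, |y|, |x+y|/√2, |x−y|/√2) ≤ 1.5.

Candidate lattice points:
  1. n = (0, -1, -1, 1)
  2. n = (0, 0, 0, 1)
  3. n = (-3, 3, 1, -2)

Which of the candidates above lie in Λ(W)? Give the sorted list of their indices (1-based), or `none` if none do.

2

Internal map: ζ^{3j} for j=0..3 gives (1,0), (−√2/2,√2/2), (0,−1), (√2/2,√2/2).
candidate 1: n = (0, -1, -1, 1) → π⊥ ≈ (+1.414214, +1.000000); max(|x|,|y|,|x±y|/√2) = 1.707107 > 1.5 ⇒ ∉ W
candidate 2: n = (0, 0, 0, 1) → π⊥ ≈ (+0.707107, +0.707107); max(|x|,|y|,|x±y|/√2) = 1.000000 ≤ 1.5 ⇒ ∈ W
candidate 3: n = (-3, 3, 1, -2) → π⊥ ≈ (-6.535534, -0.292893); max(|x|,|y|,|x±y|/√2) = 6.535534 > 1.5 ⇒ ∉ W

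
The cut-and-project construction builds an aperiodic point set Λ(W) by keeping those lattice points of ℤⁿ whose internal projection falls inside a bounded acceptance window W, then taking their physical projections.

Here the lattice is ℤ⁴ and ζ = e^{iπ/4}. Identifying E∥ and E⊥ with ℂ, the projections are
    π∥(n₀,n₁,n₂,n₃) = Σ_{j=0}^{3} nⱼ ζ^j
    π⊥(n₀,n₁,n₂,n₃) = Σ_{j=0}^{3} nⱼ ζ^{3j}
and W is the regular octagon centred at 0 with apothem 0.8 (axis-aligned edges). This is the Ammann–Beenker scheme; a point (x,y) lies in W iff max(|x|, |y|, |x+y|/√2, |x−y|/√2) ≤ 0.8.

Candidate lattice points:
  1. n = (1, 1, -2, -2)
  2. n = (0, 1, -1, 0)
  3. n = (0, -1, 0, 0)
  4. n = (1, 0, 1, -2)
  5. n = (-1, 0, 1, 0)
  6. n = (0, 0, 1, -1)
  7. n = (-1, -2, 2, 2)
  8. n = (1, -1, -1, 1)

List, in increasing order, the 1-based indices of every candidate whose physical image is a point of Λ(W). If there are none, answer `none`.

none

With ζ = e^{iπ/4} the internal vectors are ζ^0,ζ^3,ζ^6,ζ^9.
#1 (1, 1, -2, -2): internal (-1.1213, 1.2929); octagon support 1.7071 vs apothem 0.8 → ∉ W
#2 (0, 1, -1, 0): internal (-0.7071, 1.7071); octagon support 1.7071 vs apothem 0.8 → ∉ W
#3 (0, -1, 0, 0): internal (0.7071, -0.7071); octagon support 1.0000 vs apothem 0.8 → ∉ W
#4 (1, 0, 1, -2): internal (-0.4142, -2.4142); octagon support 2.4142 vs apothem 0.8 → ∉ W
#5 (-1, 0, 1, 0): internal (-1.0000, -1.0000); octagon support 1.4142 vs apothem 0.8 → ∉ W
#6 (0, 0, 1, -1): internal (-0.7071, -1.7071); octagon support 1.7071 vs apothem 0.8 → ∉ W
#7 (-1, -2, 2, 2): internal (1.8284, -2.0000); octagon support 2.7071 vs apothem 0.8 → ∉ W
#8 (1, -1, -1, 1): internal (2.4142, 1.0000); octagon support 2.4142 vs apothem 0.8 → ∉ W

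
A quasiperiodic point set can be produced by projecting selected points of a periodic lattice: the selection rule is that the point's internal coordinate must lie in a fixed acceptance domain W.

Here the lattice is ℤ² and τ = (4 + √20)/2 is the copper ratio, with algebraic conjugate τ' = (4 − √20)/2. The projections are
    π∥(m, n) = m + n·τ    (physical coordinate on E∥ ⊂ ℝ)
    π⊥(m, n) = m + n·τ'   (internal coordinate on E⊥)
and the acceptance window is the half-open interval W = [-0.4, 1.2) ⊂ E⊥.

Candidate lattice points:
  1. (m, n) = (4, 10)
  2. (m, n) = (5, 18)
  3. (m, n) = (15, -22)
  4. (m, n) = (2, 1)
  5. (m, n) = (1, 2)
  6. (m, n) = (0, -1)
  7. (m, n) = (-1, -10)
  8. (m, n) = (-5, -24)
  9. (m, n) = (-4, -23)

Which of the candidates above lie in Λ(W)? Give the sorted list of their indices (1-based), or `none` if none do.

2, 5, 6, 8

τ' = (4−√20)/2 ≈ -0.23607.
[1] lift (4,10): star map gives 1.63932; window check -0.4 ≤ 1.63932 < 1.2 is false → out
[2] lift (5,18): star map gives 0.75078; window check -0.4 ≤ 0.75078 < 1.2 is true → IN Λ
[3] lift (15,-22): star map gives 20.19350; window check -0.4 ≤ 20.19350 < 1.2 is false → out
[4] lift (2,1): star map gives 1.76393; window check -0.4 ≤ 1.76393 < 1.2 is false → out
[5] lift (1,2): star map gives 0.52786; window check -0.4 ≤ 0.52786 < 1.2 is true → IN Λ
[6] lift (0,-1): star map gives 0.23607; window check -0.4 ≤ 0.23607 < 1.2 is true → IN Λ
[7] lift (-1,-10): star map gives 1.36068; window check -0.4 ≤ 1.36068 < 1.2 is false → out
[8] lift (-5,-24): star map gives 0.66563; window check -0.4 ≤ 0.66563 < 1.2 is true → IN Λ
[9] lift (-4,-23): star map gives 1.42956; window check -0.4 ≤ 1.42956 < 1.2 is false → out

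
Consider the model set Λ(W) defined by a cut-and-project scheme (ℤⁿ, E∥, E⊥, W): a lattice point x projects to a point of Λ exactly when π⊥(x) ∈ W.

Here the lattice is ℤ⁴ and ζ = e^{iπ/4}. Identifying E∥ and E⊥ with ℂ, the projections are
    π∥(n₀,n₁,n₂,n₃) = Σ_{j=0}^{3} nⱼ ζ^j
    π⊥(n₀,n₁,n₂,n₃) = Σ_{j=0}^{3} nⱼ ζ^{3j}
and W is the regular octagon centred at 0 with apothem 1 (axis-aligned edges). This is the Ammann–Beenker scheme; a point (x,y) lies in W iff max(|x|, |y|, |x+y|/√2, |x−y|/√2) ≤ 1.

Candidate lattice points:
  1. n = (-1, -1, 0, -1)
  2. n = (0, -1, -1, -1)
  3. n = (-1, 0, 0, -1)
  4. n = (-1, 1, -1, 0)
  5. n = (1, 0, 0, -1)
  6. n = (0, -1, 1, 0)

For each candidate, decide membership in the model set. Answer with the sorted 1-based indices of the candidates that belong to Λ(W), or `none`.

Internal map: ζ^{3j} for j=0..3 gives (1,0), (−√2/2,√2/2), (0,−1), (√2/2,√2/2).
candidate 1: n = (-1, -1, 0, -1) → π⊥ ≈ (-1.0000, -1.4142); max(|x|,|y|,|x±y|/√2) = 1.7071 > 1 ⇒ ∉ W
candidate 2: n = (0, -1, -1, -1) → π⊥ ≈ (+0.0000, -0.4142); max(|x|,|y|,|x±y|/√2) = 0.4142 ≤ 1 ⇒ ∈ W
candidate 3: n = (-1, 0, 0, -1) → π⊥ ≈ (-1.7071, -0.7071); max(|x|,|y|,|x±y|/√2) = 1.7071 > 1 ⇒ ∉ W
candidate 4: n = (-1, 1, -1, 0) → π⊥ ≈ (-1.7071, +1.7071); max(|x|,|y|,|x±y|/√2) = 2.4142 > 1 ⇒ ∉ W
candidate 5: n = (1, 0, 0, -1) → π⊥ ≈ (+0.2929, -0.7071); max(|x|,|y|,|x±y|/√2) = 0.7071 ≤ 1 ⇒ ∈ W
candidate 6: n = (0, -1, 1, 0) → π⊥ ≈ (+0.7071, -1.7071); max(|x|,|y|,|x±y|/√2) = 1.7071 > 1 ⇒ ∉ W

2, 5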